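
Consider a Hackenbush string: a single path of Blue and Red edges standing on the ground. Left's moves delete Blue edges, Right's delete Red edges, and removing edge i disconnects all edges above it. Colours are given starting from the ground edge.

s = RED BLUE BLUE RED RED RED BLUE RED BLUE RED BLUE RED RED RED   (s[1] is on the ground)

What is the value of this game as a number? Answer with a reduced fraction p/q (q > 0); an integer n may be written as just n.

Build v(s[:k]) for k = 1..14, string s = RED BLUE BLUE RED RED RED BLUE RED BLUE RED BLUE RED RED RED.
1 of 14 · R · max L −∞ · min R 0 so -1
2 of 14 · RB · max L -1 · min R 0 so -1/2
3 of 14 · RBB · max L -1/2 · min R 0 so -1/4
4 of 14 · RBBR · max L -1/2 · min R -1/4 so -3/8
5 of 14 · RBBRR · max L -1/2 · min R -3/8 so -7/16
6 of 14 · RBBRRR · max L -1/2 · min R -7/16 so -15/32
7 of 14 · RBBRRRB · max L -15/32 · min R -7/16 so -29/64
8 of 14 · RBBRRRBR · max L -15/32 · min R -29/64 so -59/128
9 of 14 · RBBRRRBRB · max L -59/128 · min R -29/64 so -117/256
10 of 14 · RBBRRRBRBR · max L -59/128 · min R -117/256 so -235/512
11 of 14 · RBBRRRBRBRB · max L -235/512 · min R -117/256 so -469/1024
12 of 14 · RBBRRRBRBRBR · max L -235/512 · min R -469/1024 so -939/2048
13 of 14 · RBBRRRBRBRBRR · max L -235/512 · min R -939/2048 so -1879/4096
14 of 14 · RBBRRRBRBRBRRR · max L -235/512 · min R -1879/4096 so -3759/8192

-3759/8192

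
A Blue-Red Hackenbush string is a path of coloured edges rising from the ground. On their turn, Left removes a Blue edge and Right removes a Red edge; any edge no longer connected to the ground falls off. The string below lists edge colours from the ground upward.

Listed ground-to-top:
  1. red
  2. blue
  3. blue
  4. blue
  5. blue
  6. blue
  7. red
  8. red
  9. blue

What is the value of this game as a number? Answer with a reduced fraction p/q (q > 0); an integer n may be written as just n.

1 of 9 · r · max L −∞ · min R 0 => -1
2 of 9 · rb · max L -1 · min R 0 => -1/2
3 of 9 · rbb · max L -1/2 · min R 0 => -1/4
4 of 9 · rbbb · max L -1/4 · min R 0 => -1/8
5 of 9 · rbbbb · max L -1/8 · min R 0 => -1/16
6 of 9 · rbbbbb · max L -1/16 · min R 0 => -1/32
7 of 9 · rbbbbbr · max L -1/16 · min R -1/32 => -3/64
8 of 9 · rbbbbbrr · max L -1/16 · min R -3/64 => -7/128
9 of 9 · rbbbbbrrb · max L -7/128 · min R -3/64 => -13/256

-13/256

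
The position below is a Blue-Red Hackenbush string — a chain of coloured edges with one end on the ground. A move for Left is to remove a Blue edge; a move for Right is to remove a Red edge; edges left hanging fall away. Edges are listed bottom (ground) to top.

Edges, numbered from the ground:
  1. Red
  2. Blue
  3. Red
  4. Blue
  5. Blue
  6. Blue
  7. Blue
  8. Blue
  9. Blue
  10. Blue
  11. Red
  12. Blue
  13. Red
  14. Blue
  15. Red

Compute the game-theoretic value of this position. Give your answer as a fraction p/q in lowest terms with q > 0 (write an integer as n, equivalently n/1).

-8235/16384

R: Left { ∅ }, Right { 0 } = simplest -1
RB: Left { -1 }, Right { 0 } = simplest -1/2
RBR: Left { -1 }, Right { -1/2 0 } = simplest -3/4
RBRB: Left { -1 -3/4 }, Right { -1/2 0 } = simplest -5/8
RBRBB: Left { -1 -3/4 -5/8 }, Right { -1/2 0 } = simplest -9/16
RBRBBB: Left { -1 -3/4 -5/8 -9/16 }, Right { -1/2 0 } = simplest -17/32
RBRBBBB: Left { -1 -3/4 -5/8 -9/16 -17/32 }, Right { -1/2 0 } = simplest -33/64
RBRBBBBB: Left { -1 -3/4 -5/8 -9/16 -17/32 -33/64 }, Right { -1/2 0 } = simplest -65/128
RBRBBBBBB: Left { -1 -3/4 -5/8 -9/16 -17/32 -33/64 -65/128 }, Right { -1/2 0 } = simplest -129/256
RBRBBBBBBB: Left { -1 -3/4 -5/8 -9/16 -17/32 -33/64 -65/128 -129/256 }, Right { -1/2 0 } = simplest -257/512
RBRBBBBBBBR: Left { -1 -3/4 -5/8 -9/16 -17/32 -33/64 -65/128 -129/256 }, Right { -257/512 -1/2 0 } = simplest -515/1024
RBRBBBBBBBRB: Left { -1 -3/4 -5/8 -9/16 -17/32 -33/64 -65/128 -129/256 -515/1024 }, Right { -257/512 -1/2 0 } = simplest -1029/2048
RBRBBBBBBBRBR: Left { -1 -3/4 -5/8 -9/16 -17/32 -33/64 -65/128 -129/256 -515/1024 }, Right { -1029/2048 -257/512 -1/2 0 } = simplest -2059/4096
RBRBBBBBBBRBRB: Left { -1 -3/4 -5/8 -9/16 -17/32 -33/64 -65/128 -129/256 -515/1024 -2059/4096 }, Right { -1029/2048 -257/512 -1/2 0 } = simplest -4117/8192
RBRBBBBBBBRBRBR: Left { -1 -3/4 -5/8 -9/16 -17/32 -33/64 -65/128 -129/256 -515/1024 -2059/4096 }, Right { -4117/8192 -1029/2048 -257/512 -1/2 0 } = simplest -8235/16384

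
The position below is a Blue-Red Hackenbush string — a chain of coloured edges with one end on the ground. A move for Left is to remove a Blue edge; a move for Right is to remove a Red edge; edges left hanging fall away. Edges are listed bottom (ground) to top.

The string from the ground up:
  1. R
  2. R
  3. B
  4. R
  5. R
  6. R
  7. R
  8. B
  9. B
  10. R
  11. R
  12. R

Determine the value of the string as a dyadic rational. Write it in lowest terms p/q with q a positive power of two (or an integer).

Build G(s[:k]) for k = 1..12, string s = R R B R R R R B B R R R.
R: Left { none }, Right { 0 } -> simplest -1
RR: Left { none }, Right { -1; 0 } -> simplest -2
RRB: Left { -2 }, Right { -1; 0 } -> simplest -3/2
RRBR: Left { -2 }, Right { -3/2; -1; 0 } -> simplest -7/4
RRBRR: Left { -2 }, Right { -7/4; -3/2; -1; 0 } -> simplest -15/8
RRBRRR: Left { -2 }, Right { -15/8; -7/4; -3/2; -1; 0 } -> simplest -31/16
RRBRRRR: Left { -2 }, Right { -31/16; -15/8; -7/4; -3/2; -1; 0 } -> simplest -63/32
RRBRRRRB: Left { -2; -63/32 }, Right { -31/16; -15/8; -7/4; -3/2; -1; 0 } -> simplest -125/64
RRBRRRRBB: Left { -2; -63/32; -125/64 }, Right { -31/16; -15/8; -7/4; -3/2; -1; 0 } -> simplest -249/128
RRBRRRRBBR: Left { -2; -63/32; -125/64 }, Right { -249/128; -31/16; -15/8; -7/4; -3/2; -1; 0 } -> simplest -499/256
RRBRRRRBBRR: Left { -2; -63/32; -125/64 }, Right { -499/256; -249/128; -31/16; -15/8; -7/4; -3/2; -1; 0 } -> simplest -999/512
RRBRRRRBBRRR: Left { -2; -63/32; -125/64 }, Right { -999/512; -499/256; -249/128; -31/16; -15/8; -7/4; -3/2; -1; 0 } -> simplest -1999/1024

-1999/1024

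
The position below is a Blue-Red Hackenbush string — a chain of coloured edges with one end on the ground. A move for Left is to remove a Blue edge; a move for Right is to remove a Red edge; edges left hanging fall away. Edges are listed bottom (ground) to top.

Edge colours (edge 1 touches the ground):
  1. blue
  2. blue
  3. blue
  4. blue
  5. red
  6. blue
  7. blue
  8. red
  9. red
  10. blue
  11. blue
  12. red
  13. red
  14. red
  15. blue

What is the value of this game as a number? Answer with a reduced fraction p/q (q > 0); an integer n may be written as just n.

7779/2048

G_1 [b]  L=[0]  R=[none]  = 1
G_2 [bb]  L=[0; 1]  R=[none]  = 2
G_3 [bbb]  L=[0; 1; 2]  R=[none]  = 3
G_4 [bbbb]  L=[0; 1; 2; 3]  R=[none]  = 4
G_5 [bbbbr]  L=[0; 1; 2; 3]  R=[4]  = 7/2
G_6 [bbbbrb]  L=[0; 1; 2; 3; 7/2]  R=[4]  = 15/4
G_7 [bbbbrbb]  L=[0; 1; 2; 3; 7/2; 15/4]  R=[4]  = 31/8
G_8 [bbbbrbbr]  L=[0; 1; 2; 3; 7/2; 15/4]  R=[31/8; 4]  = 61/16
G_9 [bbbbrbbrr]  L=[0; 1; 2; 3; 7/2; 15/4]  R=[61/16; 31/8; 4]  = 121/32
G_10 [bbbbrbbrrb]  L=[0; 1; 2; 3; 7/2; 15/4; 121/32]  R=[61/16; 31/8; 4]  = 243/64
G_11 [bbbbrbbrrbb]  L=[0; 1; 2; 3; 7/2; 15/4; 121/32; 243/64]  R=[61/16; 31/8; 4]  = 487/128
G_12 [bbbbrbbrrbbr]  L=[0; 1; 2; 3; 7/2; 15/4; 121/32; 243/64]  R=[487/128; 61/16; 31/8; 4]  = 973/256
G_13 [bbbbrbbrrbbrr]  L=[0; 1; 2; 3; 7/2; 15/4; 121/32; 243/64]  R=[973/256; 487/128; 61/16; 31/8; 4]  = 1945/512
G_14 [bbbbrbbrrbbrrr]  L=[0; 1; 2; 3; 7/2; 15/4; 121/32; 243/64]  R=[1945/512; 973/256; 487/128; 61/16; 31/8; 4]  = 3889/1024
G_15 [bbbbrbbrrbbrrrb]  L=[0; 1; 2; 3; 7/2; 15/4; 121/32; 243/64; 3889/1024]  R=[1945/512; 973/256; 487/128; 61/16; 31/8; 4]  = 7779/2048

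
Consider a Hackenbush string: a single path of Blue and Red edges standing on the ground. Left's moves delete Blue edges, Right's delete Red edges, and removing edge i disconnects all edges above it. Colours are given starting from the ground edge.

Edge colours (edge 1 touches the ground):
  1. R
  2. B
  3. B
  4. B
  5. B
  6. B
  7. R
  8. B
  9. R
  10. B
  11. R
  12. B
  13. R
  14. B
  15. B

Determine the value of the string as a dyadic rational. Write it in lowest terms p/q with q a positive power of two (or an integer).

-681/16384

val_1 [R]  L=[∅]  R=[0]  ⇒ -1
val_2 [RB]  L=[-1]  R=[0]  ⇒ -1/2
val_3 [RBB]  L=[-1,-1/2]  R=[0]  ⇒ -1/4
val_4 [RBBB]  L=[-1,-1/2,-1/4]  R=[0]  ⇒ -1/8
val_5 [RBBBB]  L=[-1,-1/2,-1/4,-1/8]  R=[0]  ⇒ -1/16
val_6 [RBBBBB]  L=[-1,-1/2,-1/4,-1/8,-1/16]  R=[0]  ⇒ -1/32
val_7 [RBBBBBR]  L=[-1,-1/2,-1/4,-1/8,-1/16]  R=[-1/32,0]  ⇒ -3/64
val_8 [RBBBBBRB]  L=[-1,-1/2,-1/4,-1/8,-1/16,-3/64]  R=[-1/32,0]  ⇒ -5/128
val_9 [RBBBBBRBR]  L=[-1,-1/2,-1/4,-1/8,-1/16,-3/64]  R=[-5/128,-1/32,0]  ⇒ -11/256
val_10 [RBBBBBRBRB]  L=[-1,-1/2,-1/4,-1/8,-1/16,-3/64,-11/256]  R=[-5/128,-1/32,0]  ⇒ -21/512
val_11 [RBBBBBRBRBR]  L=[-1,-1/2,-1/4,-1/8,-1/16,-3/64,-11/256]  R=[-21/512,-5/128,-1/32,0]  ⇒ -43/1024
val_12 [RBBBBBRBRBRB]  L=[-1,-1/2,-1/4,-1/8,-1/16,-3/64,-11/256,-43/1024]  R=[-21/512,-5/128,-1/32,0]  ⇒ -85/2048
val_13 [RBBBBBRBRBRBR]  L=[-1,-1/2,-1/4,-1/8,-1/16,-3/64,-11/256,-43/1024]  R=[-85/2048,-21/512,-5/128,-1/32,0]  ⇒ -171/4096
val_14 [RBBBBBRBRBRBRB]  L=[-1,-1/2,-1/4,-1/8,-1/16,-3/64,-11/256,-43/1024,-171/4096]  R=[-85/2048,-21/512,-5/128,-1/32,0]  ⇒ -341/8192
val_15 [RBBBBBRBRBRBRBB]  L=[-1,-1/2,-1/4,-1/8,-1/16,-3/64,-11/256,-43/1024,-171/4096,-341/8192]  R=[-85/2048,-21/512,-5/128,-1/32,0]  ⇒ -681/16384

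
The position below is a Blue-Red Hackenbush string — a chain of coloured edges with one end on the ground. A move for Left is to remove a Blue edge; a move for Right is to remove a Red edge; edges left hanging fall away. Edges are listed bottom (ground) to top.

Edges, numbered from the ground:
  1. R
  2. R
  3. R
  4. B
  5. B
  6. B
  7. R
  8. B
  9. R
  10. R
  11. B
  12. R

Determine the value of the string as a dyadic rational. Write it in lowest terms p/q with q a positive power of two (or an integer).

Prefix values for R R R B B B R B R R B R via {L|R} + simplicity:
edge 1 of 12 (R): { ∅ | 0 } ⇒ -1
edge 2 of 12 (R): { ∅ | -1, 0 } ⇒ -2
edge 3 of 12 (R): { ∅ | -2, -1, 0 } ⇒ -3
edge 4 of 12 (B): { -3 | -2, -1, 0 } ⇒ -5/2
edge 5 of 12 (B): { -3, -5/2 | -2, -1, 0 } ⇒ -9/4
edge 6 of 12 (B): { -3, -5/2, -9/4 | -2, -1, 0 } ⇒ -17/8
edge 7 of 12 (R): { -3, -5/2, -9/4 | -17/8, -2, -1, 0 } ⇒ -35/16
edge 8 of 12 (B): { -3, -5/2, -9/4, -35/16 | -17/8, -2, -1, 0 } ⇒ -69/32
edge 9 of 12 (R): { -3, -5/2, -9/4, -35/16 | -69/32, -17/8, -2, -1, 0 } ⇒ -139/64
edge 10 of 12 (R): { -3, -5/2, -9/4, -35/16 | -139/64, -69/32, -17/8, -2, -1, 0 } ⇒ -279/128
edge 11 of 12 (B): { -3, -5/2, -9/4, -35/16, -279/128 | -139/64, -69/32, -17/8, -2, -1, 0 } ⇒ -557/256
edge 12 of 12 (R): { -3, -5/2, -9/4, -35/16, -279/128 | -557/256, -139/64, -69/32, -17/8, -2, -1, 0 } ⇒ -1115/512

-1115/512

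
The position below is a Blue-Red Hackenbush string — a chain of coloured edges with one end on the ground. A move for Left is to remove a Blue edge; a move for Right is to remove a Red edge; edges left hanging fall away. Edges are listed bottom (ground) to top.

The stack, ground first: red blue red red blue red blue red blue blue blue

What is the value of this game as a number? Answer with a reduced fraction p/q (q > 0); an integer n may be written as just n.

Build G(s[:k]) for k = 1..11, string s = red blue red red blue red blue red blue blue blue.
1 of 11 · r · max L −∞ · min R 0 ⇒ -1
2 of 11 · rb · max L -1 · min R 0 ⇒ -1/2
3 of 11 · rbr · max L -1 · min R -1/2 ⇒ -3/4
4 of 11 · rbrr · max L -1 · min R -3/4 ⇒ -7/8
5 of 11 · rbrrb · max L -7/8 · min R -3/4 ⇒ -13/16
6 of 11 · rbrrbr · max L -7/8 · min R -13/16 ⇒ -27/32
7 of 11 · rbrrbrb · max L -27/32 · min R -13/16 ⇒ -53/64
8 of 11 · rbrrbrbr · max L -27/32 · min R -53/64 ⇒ -107/128
9 of 11 · rbrrbrbrb · max L -107/128 · min R -53/64 ⇒ -213/256
10 of 11 · rbrrbrbrbb · max L -213/256 · min R -53/64 ⇒ -425/512
11 of 11 · rbrrbrbrbbb · max L -425/512 · min R -53/64 ⇒ -849/1024

-849/1024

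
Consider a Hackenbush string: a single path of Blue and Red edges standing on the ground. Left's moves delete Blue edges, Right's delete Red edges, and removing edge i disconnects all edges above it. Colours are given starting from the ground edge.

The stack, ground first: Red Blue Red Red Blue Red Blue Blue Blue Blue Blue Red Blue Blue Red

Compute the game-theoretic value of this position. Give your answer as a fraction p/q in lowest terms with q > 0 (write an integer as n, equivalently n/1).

-13331/16384

Recurse on prefixes of the 15-edge string Red Blue Red Red Blue Red Blue Blue Blue Blue Blue Red Blue Blue Red:
1 of 15 · R · max L −∞ · min R 0 gives -1
2 of 15 · RB · max L -1 · min R 0 gives -1/2
3 of 15 · RBR · max L -1 · min R -1/2 gives -3/4
4 of 15 · RBRR · max L -1 · min R -3/4 gives -7/8
5 of 15 · RBRRB · max L -7/8 · min R -3/4 gives -13/16
6 of 15 · RBRRBR · max L -7/8 · min R -13/16 gives -27/32
7 of 15 · RBRRBRB · max L -27/32 · min R -13/16 gives -53/64
8 of 15 · RBRRBRBB · max L -53/64 · min R -13/16 gives -105/128
9 of 15 · RBRRBRBBB · max L -105/128 · min R -13/16 gives -209/256
10 of 15 · RBRRBRBBBB · max L -209/256 · min R -13/16 gives -417/512
11 of 15 · RBRRBRBBBBB · max L -417/512 · min R -13/16 gives -833/1024
12 of 15 · RBRRBRBBBBBR · max L -417/512 · min R -833/1024 gives -1667/2048
13 of 15 · RBRRBRBBBBBRB · max L -1667/2048 · min R -833/1024 gives -3333/4096
14 of 15 · RBRRBRBBBBBRBB · max L -3333/4096 · min R -833/1024 gives -6665/8192
15 of 15 · RBRRBRBBBBBRBBR · max L -3333/4096 · min R -6665/8192 gives -13331/16384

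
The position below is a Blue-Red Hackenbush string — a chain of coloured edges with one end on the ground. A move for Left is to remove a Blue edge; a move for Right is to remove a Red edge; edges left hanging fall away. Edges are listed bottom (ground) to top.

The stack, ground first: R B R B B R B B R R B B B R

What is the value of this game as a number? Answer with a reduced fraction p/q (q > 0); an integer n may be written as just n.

-4707/8192

step 1: add R to get R; options L={ none } R={ 0 } -> -1
step 2: add B to get RB; options L={ -1 } R={ 0 } -> -1/2
step 3: add R to get RBR; options L={ -1 } R={ -1/2; 0 } -> -3/4
step 4: add B to get RBRB; options L={ -1; -3/4 } R={ -1/2; 0 } -> -5/8
step 5: add B to get RBRBB; options L={ -1; -3/4; -5/8 } R={ -1/2; 0 } -> -9/16
step 6: add R to get RBRBBR; options L={ -1; -3/4; -5/8 } R={ -9/16; -1/2; 0 } -> -19/32
step 7: add B to get RBRBBRB; options L={ -1; -3/4; -5/8; -19/32 } R={ -9/16; -1/2; 0 } -> -37/64
step 8: add B to get RBRBBRBB; options L={ -1; -3/4; -5/8; -19/32; -37/64 } R={ -9/16; -1/2; 0 } -> -73/128
step 9: add R to get RBRBBRBBR; options L={ -1; -3/4; -5/8; -19/32; -37/64 } R={ -73/128; -9/16; -1/2; 0 } -> -147/256
step 10: add R to get RBRBBRBBRR; options L={ -1; -3/4; -5/8; -19/32; -37/64 } R={ -147/256; -73/128; -9/16; -1/2; 0 } -> -295/512
step 11: add B to get RBRBBRBBRRB; options L={ -1; -3/4; -5/8; -19/32; -37/64; -295/512 } R={ -147/256; -73/128; -9/16; -1/2; 0 } -> -589/1024
step 12: add B to get RBRBBRBBRRBB; options L={ -1; -3/4; -5/8; -19/32; -37/64; -295/512; -589/1024 } R={ -147/256; -73/128; -9/16; -1/2; 0 } -> -1177/2048
step 13: add B to get RBRBBRBBRRBBB; options L={ -1; -3/4; -5/8; -19/32; -37/64; -295/512; -589/1024; -1177/2048 } R={ -147/256; -73/128; -9/16; -1/2; 0 } -> -2353/4096
step 14: add R to get RBRBBRBBRRBBBR; options L={ -1; -3/4; -5/8; -19/32; -37/64; -295/512; -589/1024; -1177/2048 } R={ -2353/4096; -147/256; -73/128; -9/16; -1/2; 0 } -> -4707/8192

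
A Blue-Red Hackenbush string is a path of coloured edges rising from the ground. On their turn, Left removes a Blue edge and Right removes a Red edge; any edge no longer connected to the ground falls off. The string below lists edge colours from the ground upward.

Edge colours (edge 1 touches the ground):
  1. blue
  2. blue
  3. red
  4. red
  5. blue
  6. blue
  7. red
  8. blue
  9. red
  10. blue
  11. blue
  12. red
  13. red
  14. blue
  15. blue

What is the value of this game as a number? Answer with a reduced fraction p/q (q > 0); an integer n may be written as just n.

11623/8192

G(b) = { 0 | (no moves) } ⇒ 1
G(bb) = { 0; 1 | (no moves) } ⇒ 2
G(bbr) = { 0; 1 | 2 } ⇒ 3/2
G(bbrr) = { 0; 1 | 3/2; 2 } ⇒ 5/4
G(bbrrb) = { 0; 1; 5/4 | 3/2; 2 } ⇒ 11/8
G(bbrrbb) = { 0; 1; 5/4; 11/8 | 3/2; 2 } ⇒ 23/16
G(bbrrbbr) = { 0; 1; 5/4; 11/8 | 23/16; 3/2; 2 } ⇒ 45/32
G(bbrrbbrb) = { 0; 1; 5/4; 11/8; 45/32 | 23/16; 3/2; 2 } ⇒ 91/64
G(bbrrbbrbr) = { 0; 1; 5/4; 11/8; 45/32 | 91/64; 23/16; 3/2; 2 } ⇒ 181/128
G(bbrrbbrbrb) = { 0; 1; 5/4; 11/8; 45/32; 181/128 | 91/64; 23/16; 3/2; 2 } ⇒ 363/256
G(bbrrbbrbrbb) = { 0; 1; 5/4; 11/8; 45/32; 181/128; 363/256 | 91/64; 23/16; 3/2; 2 } ⇒ 727/512
G(bbrrbbrbrbbr) = { 0; 1; 5/4; 11/8; 45/32; 181/128; 363/256 | 727/512; 91/64; 23/16; 3/2; 2 } ⇒ 1453/1024
G(bbrrbbrbrbbrr) = { 0; 1; 5/4; 11/8; 45/32; 181/128; 363/256 | 1453/1024; 727/512; 91/64; 23/16; 3/2; 2 } ⇒ 2905/2048
G(bbrrbbrbrbbrrb) = { 0; 1; 5/4; 11/8; 45/32; 181/128; 363/256; 2905/2048 | 1453/1024; 727/512; 91/64; 23/16; 3/2; 2 } ⇒ 5811/4096
G(bbrrbbrbrbbrrbb) = { 0; 1; 5/4; 11/8; 45/32; 181/128; 363/256; 2905/2048; 5811/4096 | 1453/1024; 727/512; 91/64; 23/16; 3/2; 2 } ⇒ 11623/8192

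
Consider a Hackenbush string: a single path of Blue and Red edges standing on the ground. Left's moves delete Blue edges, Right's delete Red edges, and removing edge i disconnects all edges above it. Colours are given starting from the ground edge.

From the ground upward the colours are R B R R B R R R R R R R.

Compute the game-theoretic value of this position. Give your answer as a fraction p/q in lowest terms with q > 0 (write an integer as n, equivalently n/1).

-1791/2048

edge 1 of 12 (R): { — | 0 } so -1
edge 2 of 12 (B): { -1 | 0 } so -1/2
edge 3 of 12 (R): { -1 | -1/2; 0 } so -3/4
edge 4 of 12 (R): { -1 | -3/4; -1/2; 0 } so -7/8
edge 5 of 12 (B): { -1; -7/8 | -3/4; -1/2; 0 } so -13/16
edge 6 of 12 (R): { -1; -7/8 | -13/16; -3/4; -1/2; 0 } so -27/32
edge 7 of 12 (R): { -1; -7/8 | -27/32; -13/16; -3/4; -1/2; 0 } so -55/64
edge 8 of 12 (R): { -1; -7/8 | -55/64; -27/32; -13/16; -3/4; -1/2; 0 } so -111/128
edge 9 of 12 (R): { -1; -7/8 | -111/128; -55/64; -27/32; -13/16; -3/4; -1/2; 0 } so -223/256
edge 10 of 12 (R): { -1; -7/8 | -223/256; -111/128; -55/64; -27/32; -13/16; -3/4; -1/2; 0 } so -447/512
edge 11 of 12 (R): { -1; -7/8 | -447/512; -223/256; -111/128; -55/64; -27/32; -13/16; -3/4; -1/2; 0 } so -895/1024
edge 12 of 12 (R): { -1; -7/8 | -895/1024; -447/512; -223/256; -111/128; -55/64; -27/32; -13/16; -3/4; -1/2; 0 } so -1791/2048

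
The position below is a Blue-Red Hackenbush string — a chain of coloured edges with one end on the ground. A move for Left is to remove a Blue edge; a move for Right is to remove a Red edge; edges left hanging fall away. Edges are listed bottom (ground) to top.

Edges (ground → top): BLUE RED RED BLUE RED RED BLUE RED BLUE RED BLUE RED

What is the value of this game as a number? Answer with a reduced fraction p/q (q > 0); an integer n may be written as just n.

Prefix values for BLUE RED RED BLUE RED RED BLUE RED BLUE RED BLUE RED via {L|R} + simplicity:
value(B) = { 0 | none } — 1
value(BR) = { 0 | 1 } — 1/2
value(BRR) = { 0 | 1/2; 1 } — 1/4
value(BRRB) = { 0; 1/4 | 1/2; 1 } — 3/8
value(BRRBR) = { 0; 1/4 | 3/8; 1/2; 1 } — 5/16
value(BRRBRR) = { 0; 1/4 | 5/16; 3/8; 1/2; 1 } — 9/32
value(BRRBRRB) = { 0; 1/4; 9/32 | 5/16; 3/8; 1/2; 1 } — 19/64
value(BRRBRRBR) = { 0; 1/4; 9/32 | 19/64; 5/16; 3/8; 1/2; 1 } — 37/128
value(BRRBRRBRB) = { 0; 1/4; 9/32; 37/128 | 19/64; 5/16; 3/8; 1/2; 1 } — 75/256
value(BRRBRRBRBR) = { 0; 1/4; 9/32; 37/128 | 75/256; 19/64; 5/16; 3/8; 1/2; 1 } — 149/512
value(BRRBRRBRBRB) = { 0; 1/4; 9/32; 37/128; 149/512 | 75/256; 19/64; 5/16; 3/8; 1/2; 1 } — 299/1024
value(BRRBRRBRBRBR) = { 0; 1/4; 9/32; 37/128; 149/512 | 299/1024; 75/256; 19/64; 5/16; 3/8; 1/2; 1 } — 597/2048

597/2048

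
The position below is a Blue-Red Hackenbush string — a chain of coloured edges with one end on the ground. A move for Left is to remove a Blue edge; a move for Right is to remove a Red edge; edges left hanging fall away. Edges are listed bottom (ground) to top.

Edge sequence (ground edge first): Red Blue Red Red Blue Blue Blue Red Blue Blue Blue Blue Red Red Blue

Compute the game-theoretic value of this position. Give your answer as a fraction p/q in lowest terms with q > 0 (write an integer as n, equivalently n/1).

Recurse on prefixes of the 15-edge string Red Blue Red Red Blue Blue Blue Red Blue Blue Blue Blue Red Red Blue:
G(R) = { · | 0 } -> -1
G(RB) = { -1 | 0 } -> -1/2
G(RBR) = { -1 | -1/2 0 } -> -3/4
G(RBRR) = { -1 | -3/4 -1/2 0 } -> -7/8
G(RBRRB) = { -1 -7/8 | -3/4 -1/2 0 } -> -13/16
G(RBRRBB) = { -1 -7/8 -13/16 | -3/4 -1/2 0 } -> -25/32
G(RBRRBBB) = { -1 -7/8 -13/16 -25/32 | -3/4 -1/2 0 } -> -49/64
G(RBRRBBBR) = { -1 -7/8 -13/16 -25/32 | -49/64 -3/4 -1/2 0 } -> -99/128
G(RBRRBBBRB) = { -1 -7/8 -13/16 -25/32 -99/128 | -49/64 -3/4 -1/2 0 } -> -197/256
G(RBRRBBBRBB) = { -1 -7/8 -13/16 -25/32 -99/128 -197/256 | -49/64 -3/4 -1/2 0 } -> -393/512
G(RBRRBBBRBBB) = { -1 -7/8 -13/16 -25/32 -99/128 -197/256 -393/512 | -49/64 -3/4 -1/2 0 } -> -785/1024
G(RBRRBBBRBBBB) = { -1 -7/8 -13/16 -25/32 -99/128 -197/256 -393/512 -785/1024 | -49/64 -3/4 -1/2 0 } -> -1569/2048
G(RBRRBBBRBBBBR) = { -1 -7/8 -13/16 -25/32 -99/128 -197/256 -393/512 -785/1024 | -1569/2048 -49/64 -3/4 -1/2 0 } -> -3139/4096
G(RBRRBBBRBBBBRR) = { -1 -7/8 -13/16 -25/32 -99/128 -197/256 -393/512 -785/1024 | -3139/4096 -1569/2048 -49/64 -3/4 -1/2 0 } -> -6279/8192
G(RBRRBBBRBBBBRRB) = { -1 -7/8 -13/16 -25/32 -99/128 -197/256 -393/512 -785/1024 -6279/8192 | -3139/4096 -1569/2048 -49/64 -3/4 -1/2 0 } -> -12557/16384

-12557/16384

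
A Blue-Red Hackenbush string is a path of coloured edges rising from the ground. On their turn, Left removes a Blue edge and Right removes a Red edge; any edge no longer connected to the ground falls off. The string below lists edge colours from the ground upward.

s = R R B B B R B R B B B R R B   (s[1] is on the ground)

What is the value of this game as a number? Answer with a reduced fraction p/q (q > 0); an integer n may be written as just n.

-4749/4096

Prefix values for R R B B B R B R B B B R R B via {L|R} + simplicity:
g_1 [R]  L=[]  R=[0]  => -1
g_2 [RR]  L=[]  R=[-1, 0]  => -2
g_3 [RRB]  L=[-2]  R=[-1, 0]  => -3/2
g_4 [RRBB]  L=[-2, -3/2]  R=[-1, 0]  => -5/4
g_5 [RRBBB]  L=[-2, -3/2, -5/4]  R=[-1, 0]  => -9/8
g_6 [RRBBBR]  L=[-2, -3/2, -5/4]  R=[-9/8, -1, 0]  => -19/16
g_7 [RRBBBRB]  L=[-2, -3/2, -5/4, -19/16]  R=[-9/8, -1, 0]  => -37/32
g_8 [RRBBBRBR]  L=[-2, -3/2, -5/4, -19/16]  R=[-37/32, -9/8, -1, 0]  => -75/64
g_9 [RRBBBRBRB]  L=[-2, -3/2, -5/4, -19/16, -75/64]  R=[-37/32, -9/8, -1, 0]  => -149/128
g_10 [RRBBBRBRBB]  L=[-2, -3/2, -5/4, -19/16, -75/64, -149/128]  R=[-37/32, -9/8, -1, 0]  => -297/256
g_11 [RRBBBRBRBBB]  L=[-2, -3/2, -5/4, -19/16, -75/64, -149/128, -297/256]  R=[-37/32, -9/8, -1, 0]  => -593/512
g_12 [RRBBBRBRBBBR]  L=[-2, -3/2, -5/4, -19/16, -75/64, -149/128, -297/256]  R=[-593/512, -37/32, -9/8, -1, 0]  => -1187/1024
g_13 [RRBBBRBRBBBRR]  L=[-2, -3/2, -5/4, -19/16, -75/64, -149/128, -297/256]  R=[-1187/1024, -593/512, -37/32, -9/8, -1, 0]  => -2375/2048
g_14 [RRBBBRBRBBBRRB]  L=[-2, -3/2, -5/4, -19/16, -75/64, -149/128, -297/256, -2375/2048]  R=[-1187/1024, -593/512, -37/32, -9/8, -1, 0]  => -4749/4096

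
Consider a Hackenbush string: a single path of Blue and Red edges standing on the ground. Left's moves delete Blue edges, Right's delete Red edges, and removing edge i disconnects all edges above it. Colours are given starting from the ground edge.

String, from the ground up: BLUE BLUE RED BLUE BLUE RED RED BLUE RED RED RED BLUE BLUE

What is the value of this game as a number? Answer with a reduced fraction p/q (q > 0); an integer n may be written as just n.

edge 1 of 13 (BLUE): { 0 |  } so 1
edge 2 of 13 (BLUE): { 0, 1 |  } so 2
edge 3 of 13 (RED): { 0, 1 | 2 } so 3/2
edge 4 of 13 (BLUE): { 0, 1, 3/2 | 2 } so 7/4
edge 5 of 13 (BLUE): { 0, 1, 3/2, 7/4 | 2 } so 15/8
edge 6 of 13 (RED): { 0, 1, 3/2, 7/4 | 15/8, 2 } so 29/16
edge 7 of 13 (RED): { 0, 1, 3/2, 7/4 | 29/16, 15/8, 2 } so 57/32
edge 8 of 13 (BLUE): { 0, 1, 3/2, 7/4, 57/32 | 29/16, 15/8, 2 } so 115/64
edge 9 of 13 (RED): { 0, 1, 3/2, 7/4, 57/32 | 115/64, 29/16, 15/8, 2 } so 229/128
edge 10 of 13 (RED): { 0, 1, 3/2, 7/4, 57/32 | 229/128, 115/64, 29/16, 15/8, 2 } so 457/256
edge 11 of 13 (RED): { 0, 1, 3/2, 7/4, 57/32 | 457/256, 229/128, 115/64, 29/16, 15/8, 2 } so 913/512
edge 12 of 13 (BLUE): { 0, 1, 3/2, 7/4, 57/32, 913/512 | 457/256, 229/128, 115/64, 29/16, 15/8, 2 } so 1827/1024
edge 13 of 13 (BLUE): { 0, 1, 3/2, 7/4, 57/32, 913/512, 1827/1024 | 457/256, 229/128, 115/64, 29/16, 15/8, 2 } so 3655/2048

3655/2048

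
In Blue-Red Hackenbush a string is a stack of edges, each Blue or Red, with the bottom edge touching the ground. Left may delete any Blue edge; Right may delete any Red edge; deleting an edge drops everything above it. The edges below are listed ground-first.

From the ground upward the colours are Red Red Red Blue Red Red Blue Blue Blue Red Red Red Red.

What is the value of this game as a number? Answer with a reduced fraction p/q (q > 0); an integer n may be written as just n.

Build val(s[:k]) for k = 1..13, string s = Red Red Red Blue Red Red Blue Blue Blue Red Red Red Red.
val_1 [R]  L=[·]  R=[0]  → -1
val_2 [RR]  L=[·]  R=[-1,0]  → -2
val_3 [RRR]  L=[·]  R=[-2,-1,0]  → -3
val_4 [RRRB]  L=[-3]  R=[-2,-1,0]  → -5/2
val_5 [RRRBR]  L=[-3]  R=[-5/2,-2,-1,0]  → -11/4
val_6 [RRRBRR]  L=[-3]  R=[-11/4,-5/2,-2,-1,0]  → -23/8
val_7 [RRRBRRB]  L=[-3,-23/8]  R=[-11/4,-5/2,-2,-1,0]  → -45/16
val_8 [RRRBRRBB]  L=[-3,-23/8,-45/16]  R=[-11/4,-5/2,-2,-1,0]  → -89/32
val_9 [RRRBRRBBB]  L=[-3,-23/8,-45/16,-89/32]  R=[-11/4,-5/2,-2,-1,0]  → -177/64
val_10 [RRRBRRBBBR]  L=[-3,-23/8,-45/16,-89/32]  R=[-177/64,-11/4,-5/2,-2,-1,0]  → -355/128
val_11 [RRRBRRBBBRR]  L=[-3,-23/8,-45/16,-89/32]  R=[-355/128,-177/64,-11/4,-5/2,-2,-1,0]  → -711/256
val_12 [RRRBRRBBBRRR]  L=[-3,-23/8,-45/16,-89/32]  R=[-711/256,-355/128,-177/64,-11/4,-5/2,-2,-1,0]  → -1423/512
val_13 [RRRBRRBBBRRRR]  L=[-3,-23/8,-45/16,-89/32]  R=[-1423/512,-711/256,-355/128,-177/64,-11/4,-5/2,-2,-1,0]  → -2847/1024

-2847/1024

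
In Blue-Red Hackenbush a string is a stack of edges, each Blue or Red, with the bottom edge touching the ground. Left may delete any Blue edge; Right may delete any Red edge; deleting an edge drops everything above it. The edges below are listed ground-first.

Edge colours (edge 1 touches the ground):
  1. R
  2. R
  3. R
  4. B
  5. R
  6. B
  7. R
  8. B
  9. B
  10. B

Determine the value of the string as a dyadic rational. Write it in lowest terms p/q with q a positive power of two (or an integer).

v_1 [R]  L=[—]  R=[0]  = -1
v_2 [RR]  L=[—]  R=[-1, 0]  = -2
v_3 [RRR]  L=[—]  R=[-2, -1, 0]  = -3
v_4 [RRRB]  L=[-3]  R=[-2, -1, 0]  = -5/2
v_5 [RRRBR]  L=[-3]  R=[-5/2, -2, -1, 0]  = -11/4
v_6 [RRRBRB]  L=[-3, -11/4]  R=[-5/2, -2, -1, 0]  = -21/8
v_7 [RRRBRBR]  L=[-3, -11/4]  R=[-21/8, -5/2, -2, -1, 0]  = -43/16
v_8 [RRRBRBRB]  L=[-3, -11/4, -43/16]  R=[-21/8, -5/2, -2, -1, 0]  = -85/32
v_9 [RRRBRBRBB]  L=[-3, -11/4, -43/16, -85/32]  R=[-21/8, -5/2, -2, -1, 0]  = -169/64
v_10 [RRRBRBRBBB]  L=[-3, -11/4, -43/16, -85/32, -169/64]  R=[-21/8, -5/2, -2, -1, 0]  = -337/128

-337/128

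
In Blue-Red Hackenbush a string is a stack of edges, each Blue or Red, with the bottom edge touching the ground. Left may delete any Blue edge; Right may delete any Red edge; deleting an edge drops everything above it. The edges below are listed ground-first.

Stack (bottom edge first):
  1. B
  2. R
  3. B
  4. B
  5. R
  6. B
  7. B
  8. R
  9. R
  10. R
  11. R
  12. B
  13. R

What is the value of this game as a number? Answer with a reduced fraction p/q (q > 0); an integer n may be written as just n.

3461/4096

Recurse on prefixes of the 13-edge string B R B B R B B R R R R B R:
step 1: add B to get B; options L={ 0 } R={ — } so 1
step 2: add R to get BR; options L={ 0 } R={ 1 } so 1/2
step 3: add B to get BRB; options L={ 0, 1/2 } R={ 1 } so 3/4
step 4: add B to get BRBB; options L={ 0, 1/2, 3/4 } R={ 1 } so 7/8
step 5: add R to get BRBBR; options L={ 0, 1/2, 3/4 } R={ 7/8, 1 } so 13/16
step 6: add B to get BRBBRB; options L={ 0, 1/2, 3/4, 13/16 } R={ 7/8, 1 } so 27/32
step 7: add B to get BRBBRBB; options L={ 0, 1/2, 3/4, 13/16, 27/32 } R={ 7/8, 1 } so 55/64
step 8: add R to get BRBBRBBR; options L={ 0, 1/2, 3/4, 13/16, 27/32 } R={ 55/64, 7/8, 1 } so 109/128
step 9: add R to get BRBBRBBRR; options L={ 0, 1/2, 3/4, 13/16, 27/32 } R={ 109/128, 55/64, 7/8, 1 } so 217/256
step 10: add R to get BRBBRBBRRR; options L={ 0, 1/2, 3/4, 13/16, 27/32 } R={ 217/256, 109/128, 55/64, 7/8, 1 } so 433/512
step 11: add R to get BRBBRBBRRRR; options L={ 0, 1/2, 3/4, 13/16, 27/32 } R={ 433/512, 217/256, 109/128, 55/64, 7/8, 1 } so 865/1024
step 12: add B to get BRBBRBBRRRRB; options L={ 0, 1/2, 3/4, 13/16, 27/32, 865/1024 } R={ 433/512, 217/256, 109/128, 55/64, 7/8, 1 } so 1731/2048
step 13: add R to get BRBBRBBRRRRBR; options L={ 0, 1/2, 3/4, 13/16, 27/32, 865/1024 } R={ 1731/2048, 433/512, 217/256, 109/128, 55/64, 7/8, 1 } so 3461/4096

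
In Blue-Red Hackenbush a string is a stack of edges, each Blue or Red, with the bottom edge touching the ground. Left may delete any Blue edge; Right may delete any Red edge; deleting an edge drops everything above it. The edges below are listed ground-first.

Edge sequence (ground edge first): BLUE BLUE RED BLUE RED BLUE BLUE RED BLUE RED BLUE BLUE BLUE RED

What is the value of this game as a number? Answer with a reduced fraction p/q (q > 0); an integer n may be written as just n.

7005/4096

1 of 14 · B · max L 0 · min R +∞ => 1
2 of 14 · BB · max L 1 · min R +∞ => 2
3 of 14 · BBR · max L 1 · min R 2 => 3/2
4 of 14 · BBRB · max L 3/2 · min R 2 => 7/4
5 of 14 · BBRBR · max L 3/2 · min R 7/4 => 13/8
6 of 14 · BBRBRB · max L 13/8 · min R 7/4 => 27/16
7 of 14 · BBRBRBB · max L 27/16 · min R 7/4 => 55/32
8 of 14 · BBRBRBBR · max L 27/16 · min R 55/32 => 109/64
9 of 14 · BBRBRBBRB · max L 109/64 · min R 55/32 => 219/128
10 of 14 · BBRBRBBRBR · max L 109/64 · min R 219/128 => 437/256
11 of 14 · BBRBRBBRBRB · max L 437/256 · min R 219/128 => 875/512
12 of 14 · BBRBRBBRBRBB · max L 875/512 · min R 219/128 => 1751/1024
13 of 14 · BBRBRBBRBRBBB · max L 1751/1024 · min R 219/128 => 3503/2048
14 of 14 · BBRBRBBRBRBBBR · max L 1751/1024 · min R 3503/2048 => 7005/4096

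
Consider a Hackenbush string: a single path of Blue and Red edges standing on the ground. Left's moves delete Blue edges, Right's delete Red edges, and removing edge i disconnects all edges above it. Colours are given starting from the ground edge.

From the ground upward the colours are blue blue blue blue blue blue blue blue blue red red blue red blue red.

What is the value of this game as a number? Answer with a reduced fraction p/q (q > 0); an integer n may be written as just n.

533/64

Build value(s[:k]) for k = 1..15, string s = blue blue blue blue blue blue blue blue blue red red blue red blue red.
value(b) = { 0 | ∅ } = 1
value(bb) = { 0; 1 | ∅ } = 2
value(bbb) = { 0; 1; 2 | ∅ } = 3
value(bbbb) = { 0; 1; 2; 3 | ∅ } = 4
value(bbbbb) = { 0; 1; 2; 3; 4 | ∅ } = 5
value(bbbbbb) = { 0; 1; 2; 3; 4; 5 | ∅ } = 6
value(bbbbbbb) = { 0; 1; 2; 3; 4; 5; 6 | ∅ } = 7
value(bbbbbbbb) = { 0; 1; 2; 3; 4; 5; 6; 7 | ∅ } = 8
value(bbbbbbbbb) = { 0; 1; 2; 3; 4; 5; 6; 7; 8 | ∅ } = 9
value(bbbbbbbbbr) = { 0; 1; 2; 3; 4; 5; 6; 7; 8 | 9 } = 17/2
value(bbbbbbbbbrr) = { 0; 1; 2; 3; 4; 5; 6; 7; 8 | 17/2; 9 } = 33/4
value(bbbbbbbbbrrb) = { 0; 1; 2; 3; 4; 5; 6; 7; 8; 33/4 | 17/2; 9 } = 67/8
value(bbbbbbbbbrrbr) = { 0; 1; 2; 3; 4; 5; 6; 7; 8; 33/4 | 67/8; 17/2; 9 } = 133/16
value(bbbbbbbbbrrbrb) = { 0; 1; 2; 3; 4; 5; 6; 7; 8; 33/4; 133/16 | 67/8; 17/2; 9 } = 267/32
value(bbbbbbbbbrrbrbr) = { 0; 1; 2; 3; 4; 5; 6; 7; 8; 33/4; 133/16 | 267/32; 67/8; 17/2; 9 } = 533/64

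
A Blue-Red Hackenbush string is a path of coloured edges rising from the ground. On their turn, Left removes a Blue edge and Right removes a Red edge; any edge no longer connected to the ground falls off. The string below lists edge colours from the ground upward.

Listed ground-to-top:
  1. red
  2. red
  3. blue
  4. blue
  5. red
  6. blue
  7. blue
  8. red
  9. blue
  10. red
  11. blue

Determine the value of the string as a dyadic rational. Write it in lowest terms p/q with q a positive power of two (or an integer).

-661/512

g_1 [r]  L=[]  R=[0]  so -1
g_2 [rr]  L=[]  R=[-1, 0]  so -2
g_3 [rrb]  L=[-2]  R=[-1, 0]  so -3/2
g_4 [rrbb]  L=[-2, -3/2]  R=[-1, 0]  so -5/4
g_5 [rrbbr]  L=[-2, -3/2]  R=[-5/4, -1, 0]  so -11/8
g_6 [rrbbrb]  L=[-2, -3/2, -11/8]  R=[-5/4, -1, 0]  so -21/16
g_7 [rrbbrbb]  L=[-2, -3/2, -11/8, -21/16]  R=[-5/4, -1, 0]  so -41/32
g_8 [rrbbrbbr]  L=[-2, -3/2, -11/8, -21/16]  R=[-41/32, -5/4, -1, 0]  so -83/64
g_9 [rrbbrbbrb]  L=[-2, -3/2, -11/8, -21/16, -83/64]  R=[-41/32, -5/4, -1, 0]  so -165/128
g_10 [rrbbrbbrbr]  L=[-2, -3/2, -11/8, -21/16, -83/64]  R=[-165/128, -41/32, -5/4, -1, 0]  so -331/256
g_11 [rrbbrbbrbrb]  L=[-2, -3/2, -11/8, -21/16, -83/64, -331/256]  R=[-165/128, -41/32, -5/4, -1, 0]  so -661/512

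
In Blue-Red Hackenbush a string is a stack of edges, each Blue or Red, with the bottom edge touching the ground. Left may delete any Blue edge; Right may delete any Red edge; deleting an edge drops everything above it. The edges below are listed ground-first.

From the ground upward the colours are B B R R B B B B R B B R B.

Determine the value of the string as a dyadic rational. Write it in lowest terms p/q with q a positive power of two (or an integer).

Recurse on prefixes of the 13-edge string B B R R B B B B R B B R B:
1 of 13 · B · max L 0 · min R +∞ — 1
2 of 13 · BB · max L 1 · min R +∞ — 2
3 of 13 · BBR · max L 1 · min R 2 — 3/2
4 of 13 · BBRR · max L 1 · min R 3/2 — 5/4
5 of 13 · BBRRB · max L 5/4 · min R 3/2 — 11/8
6 of 13 · BBRRBB · max L 11/8 · min R 3/2 — 23/16
7 of 13 · BBRRBBB · max L 23/16 · min R 3/2 — 47/32
8 of 13 · BBRRBBBB · max L 47/32 · min R 3/2 — 95/64
9 of 13 · BBRRBBBBR · max L 47/32 · min R 95/64 — 189/128
10 of 13 · BBRRBBBBRB · max L 189/128 · min R 95/64 — 379/256
11 of 13 · BBRRBBBBRBB · max L 379/256 · min R 95/64 — 759/512
12 of 13 · BBRRBBBBRBBR · max L 379/256 · min R 759/512 — 1517/1024
13 of 13 · BBRRBBBBRBBRB · max L 1517/1024 · min R 759/512 — 3035/2048

3035/2048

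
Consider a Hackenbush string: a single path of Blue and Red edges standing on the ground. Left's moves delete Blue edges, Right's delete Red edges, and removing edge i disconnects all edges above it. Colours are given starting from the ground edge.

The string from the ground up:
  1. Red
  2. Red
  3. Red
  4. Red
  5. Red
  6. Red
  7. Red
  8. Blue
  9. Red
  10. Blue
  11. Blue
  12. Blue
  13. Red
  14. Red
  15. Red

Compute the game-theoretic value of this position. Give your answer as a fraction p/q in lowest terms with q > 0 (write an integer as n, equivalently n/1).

-1679/256

Prefix values for Red Red Red Red Red Red Red Blue Red Blue Blue Blue Red Red Red via {L|R} + simplicity:
1 of 15 · R · max L −∞ · min R 0 ⇒ -1
2 of 15 · RR · max L −∞ · min R -1 ⇒ -2
3 of 15 · RRR · max L −∞ · min R -2 ⇒ -3
4 of 15 · RRRR · max L −∞ · min R -3 ⇒ -4
5 of 15 · RRRRR · max L −∞ · min R -4 ⇒ -5
6 of 15 · RRRRRR · max L −∞ · min R -5 ⇒ -6
7 of 15 · RRRRRRR · max L −∞ · min R -6 ⇒ -7
8 of 15 · RRRRRRRB · max L -7 · min R -6 ⇒ -13/2
9 of 15 · RRRRRRRBR · max L -7 · min R -13/2 ⇒ -27/4
10 of 15 · RRRRRRRBRB · max L -27/4 · min R -13/2 ⇒ -53/8
11 of 15 · RRRRRRRBRBB · max L -53/8 · min R -13/2 ⇒ -105/16
12 of 15 · RRRRRRRBRBBB · max L -105/16 · min R -13/2 ⇒ -209/32
13 of 15 · RRRRRRRBRBBBR · max L -105/16 · min R -209/32 ⇒ -419/64
14 of 15 · RRRRRRRBRBBBRR · max L -105/16 · min R -419/64 ⇒ -839/128
15 of 15 · RRRRRRRBRBBBRRR · max L -105/16 · min R -839/128 ⇒ -1679/256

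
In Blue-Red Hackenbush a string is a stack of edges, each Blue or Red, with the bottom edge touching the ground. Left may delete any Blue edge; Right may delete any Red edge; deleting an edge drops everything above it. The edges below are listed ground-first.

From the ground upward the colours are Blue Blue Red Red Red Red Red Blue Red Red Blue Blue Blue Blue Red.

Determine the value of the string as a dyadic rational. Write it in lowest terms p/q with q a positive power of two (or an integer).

8509/8192

G(B) = { 0 | — } → 1
G(BB) = { 0; 1 | — } → 2
G(BBR) = { 0; 1 | 2 } → 3/2
G(BBRR) = { 0; 1 | 3/2; 2 } → 5/4
G(BBRRR) = { 0; 1 | 5/4; 3/2; 2 } → 9/8
G(BBRRRR) = { 0; 1 | 9/8; 5/4; 3/2; 2 } → 17/16
G(BBRRRRR) = { 0; 1 | 17/16; 9/8; 5/4; 3/2; 2 } → 33/32
G(BBRRRRRB) = { 0; 1; 33/32 | 17/16; 9/8; 5/4; 3/2; 2 } → 67/64
G(BBRRRRRBR) = { 0; 1; 33/32 | 67/64; 17/16; 9/8; 5/4; 3/2; 2 } → 133/128
G(BBRRRRRBRR) = { 0; 1; 33/32 | 133/128; 67/64; 17/16; 9/8; 5/4; 3/2; 2 } → 265/256
G(BBRRRRRBRRB) = { 0; 1; 33/32; 265/256 | 133/128; 67/64; 17/16; 9/8; 5/4; 3/2; 2 } → 531/512
G(BBRRRRRBRRBB) = { 0; 1; 33/32; 265/256; 531/512 | 133/128; 67/64; 17/16; 9/8; 5/4; 3/2; 2 } → 1063/1024
G(BBRRRRRBRRBBB) = { 0; 1; 33/32; 265/256; 531/512; 1063/1024 | 133/128; 67/64; 17/16; 9/8; 5/4; 3/2; 2 } → 2127/2048
G(BBRRRRRBRRBBBB) = { 0; 1; 33/32; 265/256; 531/512; 1063/1024; 2127/2048 | 133/128; 67/64; 17/16; 9/8; 5/4; 3/2; 2 } → 4255/4096
G(BBRRRRRBRRBBBBR) = { 0; 1; 33/32; 265/256; 531/512; 1063/1024; 2127/2048 | 4255/4096; 133/128; 67/64; 17/16; 9/8; 5/4; 3/2; 2 } → 8509/8192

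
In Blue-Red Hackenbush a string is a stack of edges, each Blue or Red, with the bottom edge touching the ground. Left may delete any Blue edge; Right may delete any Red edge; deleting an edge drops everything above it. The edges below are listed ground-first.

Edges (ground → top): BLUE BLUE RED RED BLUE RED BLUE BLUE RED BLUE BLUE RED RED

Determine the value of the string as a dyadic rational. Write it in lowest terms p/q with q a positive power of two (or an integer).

2777/2048

Build v(s[:k]) for k = 1..13, string s = BLUE BLUE RED RED BLUE RED BLUE BLUE RED BLUE BLUE RED RED.
edge 1 of 13 (BLUE): { 0 | — } gives 1
edge 2 of 13 (BLUE): { 0, 1 | — } gives 2
edge 3 of 13 (RED): { 0, 1 | 2 } gives 3/2
edge 4 of 13 (RED): { 0, 1 | 3/2, 2 } gives 5/4
edge 5 of 13 (BLUE): { 0, 1, 5/4 | 3/2, 2 } gives 11/8
edge 6 of 13 (RED): { 0, 1, 5/4 | 11/8, 3/2, 2 } gives 21/16
edge 7 of 13 (BLUE): { 0, 1, 5/4, 21/16 | 11/8, 3/2, 2 } gives 43/32
edge 8 of 13 (BLUE): { 0, 1, 5/4, 21/16, 43/32 | 11/8, 3/2, 2 } gives 87/64
edge 9 of 13 (RED): { 0, 1, 5/4, 21/16, 43/32 | 87/64, 11/8, 3/2, 2 } gives 173/128
edge 10 of 13 (BLUE): { 0, 1, 5/4, 21/16, 43/32, 173/128 | 87/64, 11/8, 3/2, 2 } gives 347/256
edge 11 of 13 (BLUE): { 0, 1, 5/4, 21/16, 43/32, 173/128, 347/256 | 87/64, 11/8, 3/2, 2 } gives 695/512
edge 12 of 13 (RED): { 0, 1, 5/4, 21/16, 43/32, 173/128, 347/256 | 695/512, 87/64, 11/8, 3/2, 2 } gives 1389/1024
edge 13 of 13 (RED): { 0, 1, 5/4, 21/16, 43/32, 173/128, 347/256 | 1389/1024, 695/512, 87/64, 11/8, 3/2, 2 } gives 2777/2048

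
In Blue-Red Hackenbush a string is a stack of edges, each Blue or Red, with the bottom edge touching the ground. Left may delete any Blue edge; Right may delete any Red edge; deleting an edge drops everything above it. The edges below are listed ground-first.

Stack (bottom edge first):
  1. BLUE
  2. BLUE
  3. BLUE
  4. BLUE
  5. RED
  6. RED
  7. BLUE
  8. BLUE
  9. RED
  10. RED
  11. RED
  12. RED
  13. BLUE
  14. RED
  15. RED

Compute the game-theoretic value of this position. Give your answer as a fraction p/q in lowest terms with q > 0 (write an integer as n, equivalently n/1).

6921/2048

Build G(s[:k]) for k = 1..15, string s = BLUE BLUE BLUE BLUE RED RED BLUE BLUE RED RED RED RED BLUE RED RED.
B: Left { 0 }, Right { none } gives simplest 1
BB: Left { 0; 1 }, Right { none } gives simplest 2
BBB: Left { 0; 1; 2 }, Right { none } gives simplest 3
BBBB: Left { 0; 1; 2; 3 }, Right { none } gives simplest 4
BBBBR: Left { 0; 1; 2; 3 }, Right { 4 } gives simplest 7/2
BBBBRR: Left { 0; 1; 2; 3 }, Right { 7/2; 4 } gives simplest 13/4
BBBBRRB: Left { 0; 1; 2; 3; 13/4 }, Right { 7/2; 4 } gives simplest 27/8
BBBBRRBB: Left { 0; 1; 2; 3; 13/4; 27/8 }, Right { 7/2; 4 } gives simplest 55/16
BBBBRRBBR: Left { 0; 1; 2; 3; 13/4; 27/8 }, Right { 55/16; 7/2; 4 } gives simplest 109/32
BBBBRRBBRR: Left { 0; 1; 2; 3; 13/4; 27/8 }, Right { 109/32; 55/16; 7/2; 4 } gives simplest 217/64
BBBBRRBBRRR: Left { 0; 1; 2; 3; 13/4; 27/8 }, Right { 217/64; 109/32; 55/16; 7/2; 4 } gives simplest 433/128
BBBBRRBBRRRR: Left { 0; 1; 2; 3; 13/4; 27/8 }, Right { 433/128; 217/64; 109/32; 55/16; 7/2; 4 } gives simplest 865/256
BBBBRRBBRRRRB: Left { 0; 1; 2; 3; 13/4; 27/8; 865/256 }, Right { 433/128; 217/64; 109/32; 55/16; 7/2; 4 } gives simplest 1731/512
BBBBRRBBRRRRBR: Left { 0; 1; 2; 3; 13/4; 27/8; 865/256 }, Right { 1731/512; 433/128; 217/64; 109/32; 55/16; 7/2; 4 } gives simplest 3461/1024
BBBBRRBBRRRRBRR: Left { 0; 1; 2; 3; 13/4; 27/8; 865/256 }, Right { 3461/1024; 1731/512; 433/128; 217/64; 109/32; 55/16; 7/2; 4 } gives simplest 6921/2048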